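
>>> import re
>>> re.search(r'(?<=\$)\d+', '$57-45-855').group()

'57'

Because the assertion is zero-width, the text it checks is not consumed and won't appear in the result.
The match spans [1:3] → '57'.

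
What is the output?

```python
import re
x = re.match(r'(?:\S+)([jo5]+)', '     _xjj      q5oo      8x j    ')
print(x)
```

None

`re.match` only tries the pattern at the start of the string.
Here the pattern fails at index 0, so the call returns None.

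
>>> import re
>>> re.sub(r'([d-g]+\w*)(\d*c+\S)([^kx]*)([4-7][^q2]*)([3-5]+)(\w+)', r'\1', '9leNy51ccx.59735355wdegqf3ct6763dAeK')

'9leNy51c'

Pattern: one or more of a character in [d-g], then zero or more of a word character (captured); then zero or more of a digit, then one or more of a literal 'c', then a non-whitespace character (captured); then zero or more of any character except [kx] (captured); then a character in [4-7], then zero or more of any character except [q2] (captured); then one or more of a character in [3-5] (captured); then one or more of a word character (captured).
Matches: at [2:36] → 'eNy51ccx.59735355wdegqf3ct6763dAeK'.
The replacement refers to a captured group, so each match is rewritten using its own captured text.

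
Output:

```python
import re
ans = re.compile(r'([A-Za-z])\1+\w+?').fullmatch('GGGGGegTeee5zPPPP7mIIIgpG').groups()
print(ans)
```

('G',)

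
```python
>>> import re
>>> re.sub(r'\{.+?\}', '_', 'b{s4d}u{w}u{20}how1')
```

'b_u_u_how1'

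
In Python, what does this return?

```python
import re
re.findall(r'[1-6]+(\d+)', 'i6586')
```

['86']

This matches one or more of a character in [1-6]; then one or more of a digit (captured).
Because there's exactly one group, `findall` drops the full match and keeps group 1 from the one hit.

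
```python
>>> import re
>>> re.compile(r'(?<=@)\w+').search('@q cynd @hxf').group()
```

'q'

Lookahead/lookbehind check context without consuming it, so the matched span excludes the asserted characters.
The match spans [1:2] → 'q'.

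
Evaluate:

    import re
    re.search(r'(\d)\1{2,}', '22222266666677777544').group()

A backreference is literal: `\1` must see the identical characters the first group matched.
`re.search` tries every starting position until one works.
The match spans [0:6] → '222222'.
Captured: group 1 = '2'.

'222222'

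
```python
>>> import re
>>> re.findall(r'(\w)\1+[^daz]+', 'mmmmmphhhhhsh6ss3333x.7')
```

['m']

A backreference is literal: `\1` must see the identical characters the first group matched.
Scanning left to right: at [0:23] match 'mmmmmphhhhhsh6ss3333x.7', group 1 = 'm'.
One capturing group, so `findall` returns just the captured substring from the one match — 1 in all.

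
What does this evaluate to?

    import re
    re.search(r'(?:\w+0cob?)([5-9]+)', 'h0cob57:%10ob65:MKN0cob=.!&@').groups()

Pattern: one or more of a word character, then the literal '0co', then optionally the literal 'b' (non-capturing group); then one or more of a character in [5-9] (captured).
`re.search` scans for the first position where the pattern succeeds.
The match spans [0:7] → 'h0cob57'.
Captured: group 1 = '57'.

('57',)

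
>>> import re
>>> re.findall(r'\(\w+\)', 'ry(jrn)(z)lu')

['(jrn)', '(z)']

Matches: at [2:7] → '(jrn)'; at [7:10] → '(z)'.
Since nothing is captured, `findall` lists the 2 matched substrings directly.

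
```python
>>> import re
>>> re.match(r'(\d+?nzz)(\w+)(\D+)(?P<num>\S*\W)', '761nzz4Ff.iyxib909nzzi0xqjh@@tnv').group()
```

`re.match` won't scan ahead — the pattern has to work from the very first character.
The match spans [0:29] → '761nzz4Ff.iyxib909nzzi0xqjh@@'.

'761nzz4Ff.iyxib909nzzi0xqjh@@'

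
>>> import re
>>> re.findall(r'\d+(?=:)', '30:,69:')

['30', '69']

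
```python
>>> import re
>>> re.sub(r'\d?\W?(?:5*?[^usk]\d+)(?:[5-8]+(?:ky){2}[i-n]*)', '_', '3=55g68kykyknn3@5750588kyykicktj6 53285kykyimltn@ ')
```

'_3@5750588kyykicktj_tn@ '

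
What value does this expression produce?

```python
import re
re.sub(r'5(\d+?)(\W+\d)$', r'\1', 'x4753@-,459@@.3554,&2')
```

The pattern matches a literal '5'; then one or more of a digit (lazy) (captured); then one or more of a non-word character, then a digit (captured); then anchored at the end.
Each match is replaced using the text its own group 1 captured.

'x4753@-,459@@.354'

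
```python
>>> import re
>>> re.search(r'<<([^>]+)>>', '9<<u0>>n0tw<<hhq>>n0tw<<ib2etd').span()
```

(1, 7)

The match spans [1:7] → '<<u0>>'.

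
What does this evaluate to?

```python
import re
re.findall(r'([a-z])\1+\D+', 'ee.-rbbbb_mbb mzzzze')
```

['e']

`\1` has to match the exact text group 1 already captured.
One capturing group, so `findall` returns just the captured substring from the one match — 1 in all.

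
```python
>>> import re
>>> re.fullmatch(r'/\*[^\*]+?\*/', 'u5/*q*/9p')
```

`fullmatch` succeeds only if the pattern covers the string from start to end.
Here there's no way to consume every character, so the call returns None.

None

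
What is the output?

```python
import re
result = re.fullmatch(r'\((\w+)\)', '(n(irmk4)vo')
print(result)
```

`re.fullmatch` is like wrapping the pattern in `^…$` (in single-line mode).
Here there's no way to consume every character, so the call returns None.

None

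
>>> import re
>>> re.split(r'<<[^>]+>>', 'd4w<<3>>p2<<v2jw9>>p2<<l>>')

['d4w', 'p2', 'p2', '']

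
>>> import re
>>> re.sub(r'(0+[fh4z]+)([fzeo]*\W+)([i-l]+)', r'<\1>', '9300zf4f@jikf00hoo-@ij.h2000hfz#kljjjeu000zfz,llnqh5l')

'93<00zf4f>f<00h>.h2<000hfz>eu<000zfz>nqh5l'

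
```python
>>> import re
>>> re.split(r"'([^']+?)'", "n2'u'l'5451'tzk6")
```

`re.split` interleaves the captured-group text with the surrounding fragments.

['n2', 'u', 'l', '5451', 'tzk6']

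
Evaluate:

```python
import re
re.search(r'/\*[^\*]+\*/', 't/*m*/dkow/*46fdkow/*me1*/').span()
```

`search` walks the string left to right and returns the first match it finds.
The match spans [1:6] → '/*m*/'.

(1, 6)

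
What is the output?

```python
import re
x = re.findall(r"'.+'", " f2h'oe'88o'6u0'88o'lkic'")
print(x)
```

["'oe'88o'6u0'88o'lkic'"]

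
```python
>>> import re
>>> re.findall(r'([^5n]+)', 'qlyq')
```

['qlyq']

The pattern matches one or more of any character except [5n] (captured).
Walking the string: at [0:4] match 'qlyq', group 1 = 'qlyq'.
`findall` collects group 1 from the one match (1 total).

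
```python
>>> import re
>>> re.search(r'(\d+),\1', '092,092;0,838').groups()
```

The backreference `\1` re-matches whatever the first group consumed, character for character.
`search` walks the string left to right and returns the first match it finds.
The match spans [0:7] → '092,092'.
Captured: group 1 = '092'.

('092',)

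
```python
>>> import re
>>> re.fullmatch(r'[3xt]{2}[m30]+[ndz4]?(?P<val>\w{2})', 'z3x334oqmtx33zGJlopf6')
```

None

The pattern matches exactly 2 of one of [3xt], then one or more of one of [m30], then optionally one of [ndz4]; then exactly 2 of a word character (captured as 'val').
`fullmatch` succeeds only if the pattern covers the string from start to end.
Here there's no way to consume every character, so the call returns None.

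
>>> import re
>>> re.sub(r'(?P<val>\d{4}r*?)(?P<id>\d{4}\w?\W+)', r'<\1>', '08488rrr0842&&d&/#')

The pattern matches exactly 4 of a digit, then zero or more of a literal 'r' (lazy) (captured as 'val'); then exactly 4 of a digit, then optionally a word character, then one or more of a non-word character (captured as 'id').
Matches: at [1:14] → '8488rrr0842&&'.
`\1` in the replacement pulls in group 1's text for each match.

'0<8488rrr>d&/#'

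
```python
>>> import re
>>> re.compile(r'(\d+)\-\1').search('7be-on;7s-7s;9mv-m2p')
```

The backreference `\1` re-matches whatever the first group consumed, character for character.
`search` walks the string left to right and returns the first match it finds.
Here nothing in the string fits, so the call returns None.

None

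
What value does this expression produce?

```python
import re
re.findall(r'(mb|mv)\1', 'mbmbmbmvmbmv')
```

After group 1 captures some text, `\1` only succeeds where that same text appears again.
Because there's exactly one group, `findall` drops the full match and keeps group 1 from the one hit.

['mb']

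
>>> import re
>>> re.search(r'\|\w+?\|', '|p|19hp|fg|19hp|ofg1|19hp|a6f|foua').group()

The match spans [0:3] → '|p|'.

'|p|'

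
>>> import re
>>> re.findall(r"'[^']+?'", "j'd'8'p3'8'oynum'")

`findall` yields the raw match text (3 of them) because the pattern has no groups.

["'d'", "'p3'", "'oynum'"]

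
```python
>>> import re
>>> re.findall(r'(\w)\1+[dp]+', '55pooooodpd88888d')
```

['5', 'o', '8']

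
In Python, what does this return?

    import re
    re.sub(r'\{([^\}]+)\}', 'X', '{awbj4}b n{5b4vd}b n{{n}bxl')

Matches: at [0:7] → '{awbj4}'; at [10:17] → '{5b4vd}'; at [20:24] → '{{n}'.
Every occurrence is swapped for 'X'.

'Xb nXb nXbxl'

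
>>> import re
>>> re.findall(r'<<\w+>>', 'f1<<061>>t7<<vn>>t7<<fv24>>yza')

Matches: at [2:9] → '<<061>>'; at [11:17] → '<<vn>>'; at [19:27] → '<<fv24>>'.
No capturing groups, so `findall` returns the 3 full match strings.

['<<061>>', '<<vn>>', '<<fv24>>']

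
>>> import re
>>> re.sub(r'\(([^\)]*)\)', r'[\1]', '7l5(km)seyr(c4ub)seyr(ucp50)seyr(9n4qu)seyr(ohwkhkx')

'7l5[km]seyr[c4ub]seyr[ucp50]seyr[9n4qu]seyr(ohwkhkx'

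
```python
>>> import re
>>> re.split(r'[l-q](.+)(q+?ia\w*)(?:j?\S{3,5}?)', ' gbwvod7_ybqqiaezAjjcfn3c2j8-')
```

[' gbwv', 'd7_ybq', 'qiaezAjjcfn3c2', '']

Pattern: a character in [l-q]; then one or more of any character (captured); then one or more of the literal 'q' (lazy), then the literal 'ia', then zero or more of a word character (captured); then optionally the literal 'j', then 3 to 5 of a non-whitespace character (lazy) (non-capturing group).
Matches to split on: at [5:29] → 'od7_ybqqiaezAjjcfn3c2j8-'.
The group in the pattern means `split` returns the separators' captures alongside the pieces.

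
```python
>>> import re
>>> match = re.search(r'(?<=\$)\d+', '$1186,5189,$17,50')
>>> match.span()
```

The `(?=…)`/`(?<=…)` assertion just peeks at neighbouring text; it doesn't advance the match position.
`search` walks the string left to right and returns the first match it finds.
The match spans [1:5] → '1186'.

(1, 5)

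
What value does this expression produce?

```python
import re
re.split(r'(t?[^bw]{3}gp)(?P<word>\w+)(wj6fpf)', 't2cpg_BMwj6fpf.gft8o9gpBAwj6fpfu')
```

This matches optionally the literal 't', then exactly 3 of any character except [bw], then the literal 'gp' (captured); then one or more of a word character (captured as 'word'); then the literal 'wj6', then the literal 'fpf' (captured).
The group in the pattern means `split` returns the separators' captures alongside the pieces.

['t2cpg_BMwj6fpf.gf', 't8o9gp', 'BA', 'wj6fpf', 'u']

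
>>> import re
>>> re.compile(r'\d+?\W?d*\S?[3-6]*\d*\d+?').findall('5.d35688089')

['5.d35688089']

Since nothing is captured, `findall` lists the 1 matched substring directly.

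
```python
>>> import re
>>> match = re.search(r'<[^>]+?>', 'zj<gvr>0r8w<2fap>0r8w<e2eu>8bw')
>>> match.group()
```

`search` walks the string left to right and returns the first match it finds.
The match spans [2:7] → '<gvr>'.

'<gvr>'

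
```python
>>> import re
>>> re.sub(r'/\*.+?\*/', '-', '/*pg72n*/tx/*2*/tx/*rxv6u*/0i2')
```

'-tx-tx-0i2'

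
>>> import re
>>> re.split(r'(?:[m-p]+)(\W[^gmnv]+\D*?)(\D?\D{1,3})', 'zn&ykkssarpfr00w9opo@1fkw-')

The pattern matches one or more of a character in [m-p] (non-capturing group); then a non-word character, then one or more of any character except [gmnv], then zero or more of a non-digit (lazy) (captured); then optionally a non-digit, then 1 to 3 of a non-digit (captured).
Matches to split on: at [1:26] → 'n&ykkssarpfr00w9opo@1fkw-'.
With a capturing group present, the delimiter's captured portion is kept in the result list.

['z', '&ykkssarpfr00w9opo@1fkw', '-', '']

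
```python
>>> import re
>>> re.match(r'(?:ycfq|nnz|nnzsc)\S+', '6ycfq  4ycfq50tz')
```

None

`re.match` won't scan ahead — the pattern has to work from the very first character.
Here position 0 doesn't satisfy it, so the call returns None.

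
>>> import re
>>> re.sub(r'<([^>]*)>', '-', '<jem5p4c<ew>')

'-'

Matches: at [0:12] → '<jem5p4c<ew>'.
Every occurrence is swapped for '-'.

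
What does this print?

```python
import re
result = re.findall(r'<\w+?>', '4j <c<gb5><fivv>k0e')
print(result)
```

With no groups in the pattern, `findall` gives back each whole match — 2 here.

['<gb5>', '<fivv>']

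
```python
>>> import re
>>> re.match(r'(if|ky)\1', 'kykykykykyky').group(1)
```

'ky'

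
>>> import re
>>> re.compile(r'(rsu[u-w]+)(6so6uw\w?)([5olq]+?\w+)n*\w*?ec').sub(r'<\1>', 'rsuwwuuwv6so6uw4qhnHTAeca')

The pattern matches the literal 'rsu', then one or more of a character in [u-w] (captured); then the literal '6so', then the literal '6uw', then optionally a word character (captured); then one or more of one of [5olq] (lazy), then one or more of a word character (captured); then zero or more of a literal 'n', then zero or more of a word character (lazy), then the literal 'ec'.
Matches: at [0:24] → 'rsuwwuuwv6so6uw4qhnHTAec'.
Each match is replaced using the text its own group 1 captured.

'<rsuwwuuwv>a'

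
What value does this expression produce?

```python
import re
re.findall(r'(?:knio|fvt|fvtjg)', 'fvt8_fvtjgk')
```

Alternation isn't longest-match — the leftmost alternative that fits at this position is chosen.
Scanning left to right: at [0:3] → 'fvt'; at [5:8] → 'fvt'.
`findall` yields the raw match text (2 of them) because the pattern has no groups.

['fvt', 'fvt']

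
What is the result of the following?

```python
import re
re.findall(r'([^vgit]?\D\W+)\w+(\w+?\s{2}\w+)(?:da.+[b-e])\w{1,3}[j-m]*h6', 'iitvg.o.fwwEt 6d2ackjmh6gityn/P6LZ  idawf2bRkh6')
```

[('yn/', 'Z  i')]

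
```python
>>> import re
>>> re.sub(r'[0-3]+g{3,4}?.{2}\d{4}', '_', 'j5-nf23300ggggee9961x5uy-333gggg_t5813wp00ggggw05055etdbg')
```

A non-greedy quantifier consumes as few characters as it can — just enough that the remainder of the pattern still matches from where it stops; whatever follows it matches normally.
Each match is replaced by '_'.

'j5-nf_x5uy-_wp_5etdbg'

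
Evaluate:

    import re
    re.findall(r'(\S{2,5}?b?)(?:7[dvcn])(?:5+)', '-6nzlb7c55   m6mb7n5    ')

['-6nzlb', 'm6mb']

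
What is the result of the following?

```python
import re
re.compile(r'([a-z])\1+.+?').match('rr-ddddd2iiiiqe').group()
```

The backreference `\1` re-matches whatever the first group consumed, character for character.
`re.match` only tries the pattern at the start of the string.
The match spans [0:3] → 'rr-'.
Captured: group 1 = 'r'.

'rr-'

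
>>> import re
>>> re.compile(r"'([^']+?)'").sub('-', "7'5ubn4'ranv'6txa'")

Each match is replaced by '-'.

'7-ranv-'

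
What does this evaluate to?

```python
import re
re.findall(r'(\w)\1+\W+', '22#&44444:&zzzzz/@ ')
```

['2', '4', 'z']

After group 1 captures some text, `\1` only succeeds where that same text appears again.
`findall` collects group 1 from each match (3 total).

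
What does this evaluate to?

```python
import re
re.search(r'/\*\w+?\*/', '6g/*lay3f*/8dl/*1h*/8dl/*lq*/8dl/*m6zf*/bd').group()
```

'/*lay3f*/'

The match spans [2:11] → '/*lay3f*/'.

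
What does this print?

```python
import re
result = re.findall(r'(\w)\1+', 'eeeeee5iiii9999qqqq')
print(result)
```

['e', 'i', '9', 'q']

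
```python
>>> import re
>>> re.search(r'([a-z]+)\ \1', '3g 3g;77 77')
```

None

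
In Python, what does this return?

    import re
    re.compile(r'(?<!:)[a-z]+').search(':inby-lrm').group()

The negative lookahead/lookbehind blocks any match where the forbidden context is present.
`re.search` tries every starting position until one works.
The match spans [2:5] → 'nby'.

'nby'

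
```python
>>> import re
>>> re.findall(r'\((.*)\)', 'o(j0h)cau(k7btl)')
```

['j0h)cau(k7btl']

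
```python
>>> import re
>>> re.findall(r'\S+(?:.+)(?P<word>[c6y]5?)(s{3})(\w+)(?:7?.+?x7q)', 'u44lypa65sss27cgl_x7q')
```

This matches one or more of a non-whitespace character; then one or more of any character (non-capturing group); then one of [c6y], then optionally a literal '5' (captured as 'word'); then exactly 3 of a literal 's' (captured); then one or more of a word character (captured); then optionally a literal '7', then one or more of any character (lazy), then the literal 'x7q' (non-capturing group).
Scanning left to right: at [0:21] match 'u44lypa65sss27cgl_x7q', groups = ('65', 'sss', '27cgl').
3 groups means the one result is a tuple of 3 captured strings — 1 here.

[('65', 'sss', '27cgl')]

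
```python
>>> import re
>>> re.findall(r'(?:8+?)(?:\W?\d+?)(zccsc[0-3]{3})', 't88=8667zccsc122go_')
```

['zccsc122']

Pattern: one or more of a literal '8' (lazy) (non-capturing group); then optionally a non-word character, then one or more of a digit (lazy) (non-capturing group); then the literal 'zc', then the literal 'csc', then exactly 3 of a character in [0-3] (captured).
Walking the string: at [1:16] match '88=8667zccsc122', group 1 = 'zccsc122'.
With a single group, `findall` returns only what that group captured — 1 item.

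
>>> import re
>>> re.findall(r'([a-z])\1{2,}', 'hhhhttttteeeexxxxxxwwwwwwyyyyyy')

`\1` is not a pattern — it's the concrete string captured by group 1, re-applied verbatim.
One capturing group, so `findall` returns just the captured substring from each match — 6 in all.

['h', 't', 'e', 'x', 'w', 'y']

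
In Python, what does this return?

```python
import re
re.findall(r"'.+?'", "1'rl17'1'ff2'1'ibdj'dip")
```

["'rl17'", "'ff2'", "'ibdj'"]

A non-greedy quantifier consumes as few characters as it can — just enough that the remainder of the pattern still matches from where it stops; whatever follows it matches normally.
With no groups in the pattern, `findall` gives back each whole match — 3 here.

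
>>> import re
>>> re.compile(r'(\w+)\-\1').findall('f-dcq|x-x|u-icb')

['x']

A backreference is literal: `\1` must see the identical characters the first group matched.
Scanning left to right: at [6:9] match 'x-x', group 1 = 'x'.
One capturing group, so `findall` returns just the captured substring from the one match — 1 in all.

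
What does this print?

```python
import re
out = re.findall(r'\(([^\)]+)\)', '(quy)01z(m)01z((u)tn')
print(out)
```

['quy', 'm', '(u']

Because there's exactly one group, `findall` drops the full match and keeps group 1 from each hit.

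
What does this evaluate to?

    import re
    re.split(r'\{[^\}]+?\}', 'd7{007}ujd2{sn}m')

The string is cut at each match, leaving 3 pieces.

['d7', 'ujd2', 'm']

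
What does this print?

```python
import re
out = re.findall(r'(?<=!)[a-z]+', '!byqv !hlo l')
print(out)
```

The positive lookaround only admits positions where the adjacent text matches; those characters stay outside the span.
Scanning left to right: at [1:5] → 'byqv'; at [7:10] → 'hlo'.
With no groups in the pattern, `findall` gives back each whole match — 2 here.

['byqv', 'hlo']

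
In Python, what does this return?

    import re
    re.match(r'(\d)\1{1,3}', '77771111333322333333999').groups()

The match spans [0:4] → '7777'.
Captured: group 1 = '7'.

('7',)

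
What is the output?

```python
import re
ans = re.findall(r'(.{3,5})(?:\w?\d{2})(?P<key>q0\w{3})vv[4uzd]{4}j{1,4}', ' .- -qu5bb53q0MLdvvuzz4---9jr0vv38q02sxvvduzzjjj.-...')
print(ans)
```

[('9jr0v', 'q02sx')]

This matches 3 to 5 of any character (captured); then optionally a word character, then exactly 2 of a digit (non-capturing group); then the literal 'q0', then exactly 3 of a word character (captured as 'key'); then the literal 'vv', then exactly 4 of one of [4uzd], then 1 to 4 of the literal 'j'.
Scanning left to right: at [26:48] match '9jr0vv38q02sxvvduzzjjj', groups = ('9jr0v', 'q02sx').
With 2 capturing groups, `findall` returns a 2-tuple per match.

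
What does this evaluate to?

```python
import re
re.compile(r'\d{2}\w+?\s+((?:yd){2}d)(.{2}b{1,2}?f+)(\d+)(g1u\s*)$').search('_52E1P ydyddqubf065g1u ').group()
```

'52E1P ydyddqubf065g1u '

This matches exactly 2 of a digit, then one or more of a word character (lazy), then one or more of whitespace; then the literal 'yd' repeated 2 times, then a literal 'd' (captured); then exactly 2 of any character, then 1 to 2 of a literal 'b' (lazy), then one or more of the literal 'f' (captured); then one or more of a digit (captured); then the literal 'g1u', then zero or more of whitespace (captured); then anchored at the end.
`re.search` scans for the first position where the pattern succeeds.
The match spans [1:23] → '52E1P ydyddqubf065g1u '.
Captured: group 1 = 'ydydd', group 2 = 'qubf', group 3 = '065', group 4 = 'g1u '.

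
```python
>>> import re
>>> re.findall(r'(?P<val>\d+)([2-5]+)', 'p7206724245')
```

[('720672424', '5')]

Pattern: one or more of a digit (captured as 'val'); then one or more of a character in [2-5] (captured).
Matches: at [1:11] match '7206724245', groups = ('720672424', '5').
2 groups means the one result is a tuple of 2 captured strings — 1 here.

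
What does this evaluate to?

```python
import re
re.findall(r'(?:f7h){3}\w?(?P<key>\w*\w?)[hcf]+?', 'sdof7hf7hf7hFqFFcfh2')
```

This matches the literal 'f7h' repeated 3 times, then optionally a word character; then zero or more of a word character, then optionally a word character (captured as 'key'); then one or more of one of [hcf] (lazy).
`findall` collects group 1 from the one match (1 total).

['qFFcf']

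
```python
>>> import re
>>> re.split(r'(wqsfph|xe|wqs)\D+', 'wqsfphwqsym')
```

['', 'wqsfph', '']

Alternation tries branches left to right and keeps the first one that lets the overall match succeed at that position.
Matches to split on: at [0:11] → 'wqsfphwqsym'.
`re.split` interleaves the captured-group text with the surrounding fragments.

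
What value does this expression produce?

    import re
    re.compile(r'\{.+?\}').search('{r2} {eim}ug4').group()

A `+?`/`*?`/`{m,n}?` starts at its minimum and grows only as far as needed for what follows to match.
The match spans [0:4] → '{r2}'.

'{r2}'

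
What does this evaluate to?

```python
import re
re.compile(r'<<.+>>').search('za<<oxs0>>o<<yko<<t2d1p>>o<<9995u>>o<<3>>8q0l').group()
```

`search` walks the string left to right and returns the first match it finds.
The match spans [2:41] → '<<oxs0>>o<<yko<<t2d1p>>o<<9995u>>o<<3>>'.

'<<oxs0>>o<<yko<<t2d1p>>o<<9995u>>o<<3>>'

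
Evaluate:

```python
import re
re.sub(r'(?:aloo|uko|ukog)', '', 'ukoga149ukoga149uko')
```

'ga149ga149'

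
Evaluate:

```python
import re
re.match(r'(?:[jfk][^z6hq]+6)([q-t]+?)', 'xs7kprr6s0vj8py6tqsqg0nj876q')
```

None

`re.match` won't scan ahead — the pattern has to work from the very first character.
Here the string doesn't start with a match, so the call returns None.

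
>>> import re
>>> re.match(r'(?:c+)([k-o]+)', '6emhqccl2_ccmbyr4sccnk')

With `match`, the pattern is implicitly anchored at the beginning.
Here the pattern fails at index 0, so the call returns None.

None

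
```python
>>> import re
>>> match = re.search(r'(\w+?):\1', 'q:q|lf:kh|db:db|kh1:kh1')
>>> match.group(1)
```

'q'

`\1` is not a pattern — it's the concrete string captured by group 1, re-applied verbatim.
`re.search` tries every starting position until one works.
The match spans [0:3] → 'q:q'.
Captured: group 1 = 'q'.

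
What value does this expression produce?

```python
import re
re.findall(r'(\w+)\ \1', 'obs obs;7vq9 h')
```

A backreference is literal: `\1` must see the identical characters the first group matched.
Walking the string: at [0:7] match 'obs obs', group 1 = 'obs'.
With a single group, `findall` returns only what that group captured — 1 item.

['obs']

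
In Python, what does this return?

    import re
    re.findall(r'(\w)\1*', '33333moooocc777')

['3', 'm', 'o', 'c', '7']

`\1` has to match the exact text group 1 already captured.
Because there's exactly one group, `findall` drops the full match and keeps group 1 from each hit.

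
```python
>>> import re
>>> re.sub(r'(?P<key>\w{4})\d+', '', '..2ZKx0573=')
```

'..='

Pattern: exactly 4 of a word character (captured as 'key'); then one or more of a digit.
Matches: at [2:10] → '2ZKx0573'.
Every occurrence is swapped for ''.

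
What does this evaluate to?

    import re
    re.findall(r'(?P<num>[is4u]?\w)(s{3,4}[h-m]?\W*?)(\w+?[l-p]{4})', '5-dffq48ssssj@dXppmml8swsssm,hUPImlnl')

[('48', 'ssssj@', 'dXppmm'), ('sw', 'sssm,', 'hUPImlnl')]

Pattern: optionally one of [is4u], then a word character (captured as 'num'); then 3 to 4 of a literal 's', then optionally a character in [h-m], then zero or more of a non-word character (lazy) (captured); then one or more of a word character (lazy), then exactly 4 of a character in [l-p] (captured).
A non-greedy quantifier consumes as few characters as it can — just enough that the remainder of the pattern still matches from where it stops; whatever follows it matches normally.
Matches: at [6:20] match '48ssssj@dXppmm', groups = ('48', 'ssssj@', 'dXppmm'); at [22:37] match 'swsssm,hUPImlnl', groups = ('sw', 'sssm,', 'hUPImlnl').
With 3 capturing groups, `findall` returns a 3-tuple per match.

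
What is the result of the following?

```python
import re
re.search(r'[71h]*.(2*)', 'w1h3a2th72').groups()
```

This matches zero or more of one of [71h], then any character; then zero or more of a literal '2' (captured).
`re.search` scans for the first position where the pattern succeeds.
The match spans [0:1] → 'w'.
Captured: group 1 = ''.

('',)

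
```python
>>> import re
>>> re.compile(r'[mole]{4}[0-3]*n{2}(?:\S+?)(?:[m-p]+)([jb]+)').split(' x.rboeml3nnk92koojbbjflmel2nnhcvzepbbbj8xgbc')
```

[' x.rb', 'jbbj', 'f', 'bbbj', '8xgbc']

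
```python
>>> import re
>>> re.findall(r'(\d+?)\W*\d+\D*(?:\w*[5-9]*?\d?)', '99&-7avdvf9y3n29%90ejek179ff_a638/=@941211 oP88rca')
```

['9', '9', '9']

The pattern matches one or more of a digit (lazy) (captured); then zero or more of a non-word character; then one or more of a digit, then zero or more of a non-digit; then zero or more of a word character, then zero or more of a character in [5-9] (lazy), then optionally a digit (non-capturing group).
Scanning left to right: at [0:16] match '99&-7avdvf9y3n29', group 1 = '9'; at [17:33] match '90ejek179ff_a638', group 1 = '9'; at [36:50] match '941211 oP88rca', group 1 = '9'.
One capturing group, so `findall` returns just the captured substring from each match — 3 in all.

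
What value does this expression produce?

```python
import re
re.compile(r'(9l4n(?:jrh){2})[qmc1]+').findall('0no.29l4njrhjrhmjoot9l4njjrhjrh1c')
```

['9l4njrhjrh']

The pattern matches the literal '9l', then the literal '4n', then the literal 'jrh' repeated 2 times (captured); then one or more of one of [qmc1].
Walking the string: at [5:16] match '9l4njrhjrhm', group 1 = '9l4njrhjrh'.
One capturing group, so `findall` returns just the captured substring from the one match — 1 in all.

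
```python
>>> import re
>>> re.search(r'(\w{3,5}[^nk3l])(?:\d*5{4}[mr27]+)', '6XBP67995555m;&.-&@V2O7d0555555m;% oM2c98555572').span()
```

(0, 13)

This matches 3 to 5 of a word character, then any character except [nk3l] (captured); then zero or more of a digit, then exactly 4 of the literal '5', then one or more of one of [mr27] (non-capturing group).
The match spans [0:13] → '6XBP67995555m'.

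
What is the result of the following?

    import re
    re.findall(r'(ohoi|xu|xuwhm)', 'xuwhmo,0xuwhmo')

Branches in `(...|...)` are attempted left-to-right; the first branch that allows the whole pattern to succeed is taken.
One capturing group, so `findall` returns just the captured substring from each match — 2 in all.

['xu', 'xu']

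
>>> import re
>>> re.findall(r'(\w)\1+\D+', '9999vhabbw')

['9']

`\1` is not a pattern — it's the concrete string captured by group 1, re-applied verbatim.
Walking the string: at [0:10] match '9999vhabbw', group 1 = '9'.
`findall` collects group 1 from the one match (1 total).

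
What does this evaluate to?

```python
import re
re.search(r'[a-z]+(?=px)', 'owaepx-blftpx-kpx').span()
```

The lookaround is zero-width — it requires the adjacent text to match without consuming it, so the asserted text isn't part of the match.
Unlike `match`, `search` isn't anchored — it looks for the pattern anywhere in the string.
The match spans [0:4] → 'owae'.

(0, 4)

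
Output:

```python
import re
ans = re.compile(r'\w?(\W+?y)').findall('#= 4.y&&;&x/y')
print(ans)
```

The pattern matches optionally a word character; then one or more of a non-word character (lazy), then a literal 'y' (captured).
Scanning left to right: at [3:6] match '4.y', group 1 = '.y'; at [10:13] match 'x/y', group 1 = '/y'.
With a single group, `findall` returns only what that group captured — 2 items.

['.y', '/y']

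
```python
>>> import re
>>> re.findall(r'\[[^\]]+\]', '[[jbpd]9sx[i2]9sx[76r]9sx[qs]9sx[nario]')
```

No capturing groups, so `findall` returns the 5 full match strings.

['[[jbpd]', '[i2]', '[76r]', '[qs]', '[nario]']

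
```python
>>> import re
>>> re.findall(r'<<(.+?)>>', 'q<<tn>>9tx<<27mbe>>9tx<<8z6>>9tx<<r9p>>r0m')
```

Walking the string: at [1:7] match '<<tn>>', group 1 = 'tn'; at [10:19] match '<<27mbe>>', group 1 = '27mbe'; at [22:29] match '<<8z6>>', group 1 = '8z6'; at [32:39] match '<<r9p>>', group 1 = 'r9p'.
With a single group, `findall` returns only what that group captured — 4 items.

['tn', '27mbe', '8z6', 'r9p']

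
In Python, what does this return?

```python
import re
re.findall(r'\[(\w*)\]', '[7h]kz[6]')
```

Scanning left to right: at [0:4] match '[7h]', group 1 = '7h'; at [6:9] match '[6]', group 1 = '6'.
With a single group, `findall` returns only what that group captured — 2 items.

['7h', '6']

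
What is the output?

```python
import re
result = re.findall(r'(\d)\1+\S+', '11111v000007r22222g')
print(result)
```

A backreference is literal: `\1` must see the identical characters the first group matched.
Walking the string: at [0:19] match '11111v000007r22222g', group 1 = '1'.
Because there's exactly one group, `findall` drops the full match and keeps group 1 from the one hit.

['1']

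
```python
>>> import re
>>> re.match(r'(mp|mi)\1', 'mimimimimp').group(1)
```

'mi'

A backreference is literal: `\1` must see the identical characters the first group matched.
`match` is anchored at position 0; if the pattern doesn't fit there, it returns None.
The match spans [0:4] → 'mimi'.
Captured: group 1 = 'mi'.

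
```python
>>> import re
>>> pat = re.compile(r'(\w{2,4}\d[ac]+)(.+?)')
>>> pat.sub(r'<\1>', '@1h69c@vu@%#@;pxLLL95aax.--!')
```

With the lazy modifier that quantifier settles for the fewest repetitions that let the rest of the pattern succeed (the atoms after it are unaffected and can still be greedy).
The replacement refers to a captured group, so each match is rewritten using its own captured text.

'@<1h69c>vu@%#@;px<LLL95aa>.--!'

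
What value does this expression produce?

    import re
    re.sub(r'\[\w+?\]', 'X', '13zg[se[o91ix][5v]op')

`sub` substitutes 'X' at each match site.

'13zg[seXXop'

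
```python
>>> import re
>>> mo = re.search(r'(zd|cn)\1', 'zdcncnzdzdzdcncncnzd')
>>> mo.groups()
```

The match spans [2:6] → 'cncn'.
Captured: group 1 = 'cn'.

('cn',)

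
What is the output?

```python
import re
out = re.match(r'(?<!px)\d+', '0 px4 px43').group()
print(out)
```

0

`(?!…)`/`(?<!…)` only lets a position through if the neighbouring text does NOT match; no characters are consumed.
`match` is anchored at position 0; if the pattern doesn't fit there, it returns None.
The match spans [0:1] → '0'.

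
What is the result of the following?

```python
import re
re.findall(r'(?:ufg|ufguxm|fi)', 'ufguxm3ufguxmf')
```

`|` is ordered: at each position the engine commits to the first alternative that works.
Matches: at [0:3] → 'ufg'; at [7:10] → 'ufg'.
Since nothing is captured, `findall` lists the 2 matched substrings directly.

['ufg', 'ufg']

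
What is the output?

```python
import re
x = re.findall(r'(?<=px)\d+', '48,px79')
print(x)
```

['79']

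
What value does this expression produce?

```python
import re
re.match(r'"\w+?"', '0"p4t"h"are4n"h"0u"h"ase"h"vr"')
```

`re.match` only tries the pattern at the start of the string.
Here the string doesn't start with a match, so the call returns None.

None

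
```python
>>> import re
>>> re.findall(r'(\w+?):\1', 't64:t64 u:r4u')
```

['t64']

`\1` is not a pattern — it's the concrete string captured by group 1, re-applied verbatim.
Walking the string: at [0:7] match 't64:t64', group 1 = 't64'.
With a single group, `findall` returns only what that group captured — 1 item.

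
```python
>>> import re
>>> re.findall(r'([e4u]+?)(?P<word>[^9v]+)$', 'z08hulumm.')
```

Pattern: one or more of one of [e4u] (lazy) (captured); then one or more of any character except [9v] (captured as 'word'); then anchored at the end.
Scanning left to right: at [4:10] match 'ulumm.', groups = ('u', 'lumm.').
2 groups means the one result is a tuple of 2 captured strings — 1 here.

[('u', 'lumm.')]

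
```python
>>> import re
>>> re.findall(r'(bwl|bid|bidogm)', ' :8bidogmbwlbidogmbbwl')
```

['bid', 'bwl', 'bid', 'bwl']

The regex engine tests alternatives in the order written; an earlier branch that matches wins even if a later one would match more.
Walking the string: at [3:6] match 'bid', group 1 = 'bid'; at [9:12] match 'bwl', group 1 = 'bwl'; at [12:15] match 'bid', group 1 = 'bid'; at [19:22] match 'bwl', group 1 = 'bwl'.
With a single group, `findall` returns only what that group captured — 4 items.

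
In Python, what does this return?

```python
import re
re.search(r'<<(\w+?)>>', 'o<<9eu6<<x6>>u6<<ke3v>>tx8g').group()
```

`re.search` scans for the first position where the pattern succeeds.
The match spans [7:13] → '<<x6>>'.
Captured: group 1 = 'x6'.

'<<x6>>'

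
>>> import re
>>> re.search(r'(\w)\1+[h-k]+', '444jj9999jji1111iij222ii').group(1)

The match spans [0:5] → '444jj'.
Captured: group 1 = '4'.

'4'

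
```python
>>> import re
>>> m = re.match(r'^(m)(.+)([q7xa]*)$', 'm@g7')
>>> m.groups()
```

('m', '@g7', '')

This matches anchored at the start of the string; then a literal 'm' (captured); then one or more of any character (captured); then zero or more of one of [q7xa] (captured); then anchored at the end.
With `match`, the pattern is implicitly anchored at the beginning.
The match spans [0:4] → 'm@g7'.
Captured: group 1 = 'm', group 2 = '@g7', group 3 = ''.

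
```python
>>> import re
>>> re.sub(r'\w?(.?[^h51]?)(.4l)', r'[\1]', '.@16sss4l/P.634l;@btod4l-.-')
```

'.@1[ss]/[.6];@[to]-.-'

Pattern: optionally a word character; then optionally any character, then optionally any character except [h51] (captured); then any character, then the literal '4l' (captured).
The replacement refers to a captured group, so each match is rewritten using its own captured text.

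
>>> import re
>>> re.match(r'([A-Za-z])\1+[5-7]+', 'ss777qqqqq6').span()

(0, 5)

`re.match` won't scan ahead — the pattern has to work from the very first character.
The match spans [0:5] → 'ss777'.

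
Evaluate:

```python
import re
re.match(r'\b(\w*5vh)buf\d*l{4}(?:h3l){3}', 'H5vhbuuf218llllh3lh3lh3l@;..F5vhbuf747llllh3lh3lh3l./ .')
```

None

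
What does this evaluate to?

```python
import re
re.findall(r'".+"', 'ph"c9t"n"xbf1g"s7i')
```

['"c9t"n"xbf1g"']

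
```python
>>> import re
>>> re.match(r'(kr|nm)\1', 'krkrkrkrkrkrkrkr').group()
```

'krkr'

`re.match` only tries the pattern at the start of the string.
The match spans [0:4] → 'krkr'.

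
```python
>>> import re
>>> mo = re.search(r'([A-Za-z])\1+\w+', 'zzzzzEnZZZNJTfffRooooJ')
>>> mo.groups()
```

The backreference `\1` re-matches whatever the first group consumed, character for character.
Unlike `match`, `search` isn't anchored — it looks for the pattern anywhere in the string.
The match spans [0:22] → 'zzzzzEnZZZNJTfffRooooJ'.
Captured: group 1 = 'z'.

('z',)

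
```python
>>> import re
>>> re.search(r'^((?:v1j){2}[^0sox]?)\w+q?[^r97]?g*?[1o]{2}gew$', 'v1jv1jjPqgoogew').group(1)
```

The match spans [0:15] → 'v1jv1jjPqgoogew'.
Captured: group 1 = 'v1jv1jj'.

'v1jv1jj'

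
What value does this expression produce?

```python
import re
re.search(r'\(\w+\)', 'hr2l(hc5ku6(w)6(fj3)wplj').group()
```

'(w)'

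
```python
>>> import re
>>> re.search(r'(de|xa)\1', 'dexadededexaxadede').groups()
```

('de',)

The backreference `\1` re-matches whatever the first group consumed, character for character.
`re.search` tries every starting position until one works.
The match spans [4:8] → 'dede'.
Captured: group 1 = 'de'.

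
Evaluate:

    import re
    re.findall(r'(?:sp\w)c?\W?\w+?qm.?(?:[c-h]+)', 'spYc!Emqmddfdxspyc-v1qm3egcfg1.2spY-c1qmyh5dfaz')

['spYc!Emqmddfd', 'spyc-v1qm3egcfg', 'spY-c1qmyh']

Pattern: the literal 'sp', then a word character (non-capturing group); then optionally a literal 'c', then optionally a non-word character, then one or more of a word character (lazy); then the literal 'qm', then optionally any character; then one or more of a character in [c-h] (non-capturing group).
Scanning left to right: at [0:13] → 'spYc!Emqmddfd'; at [14:29] → 'spyc-v1qm3egcfg'; at [32:42] → 'spY-c1qmyh'.
`findall` yields the raw match text (3 of them) because the pattern has no groups.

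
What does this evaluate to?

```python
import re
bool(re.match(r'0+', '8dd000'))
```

Pattern: one or more of a literal '0'.
`match` is anchored at position 0; if the pattern doesn't fit there, it returns None.
Here the pattern fails at index 0, so the call returns None, and `bool(None)` is False.

False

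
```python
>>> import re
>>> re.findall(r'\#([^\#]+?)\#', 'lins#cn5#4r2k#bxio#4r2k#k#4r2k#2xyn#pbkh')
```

['cn5', 'bxio', 'k', '2xyn']

Matches: at [4:9] match '#cn5#', group 1 = 'cn5'; at [13:19] match '#bxio#', group 1 = 'bxio'; at [23:26] match '#k#', group 1 = 'k'; at [30:36] match '#2xyn#', group 1 = '2xyn'.
With a single group, `findall` returns only what that group captured — 4 items.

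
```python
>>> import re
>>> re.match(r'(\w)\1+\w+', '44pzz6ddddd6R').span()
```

The backreference `\1` re-matches whatever the first group consumed, character for character.
`re.match` won't scan ahead — the pattern has to work from the very first character.
The match spans [0:13] → '44pzz6ddddd6R'.
Captured: group 1 = '4'.

(0, 13)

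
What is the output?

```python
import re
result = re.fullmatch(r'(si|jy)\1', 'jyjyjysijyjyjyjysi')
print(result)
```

After group 1 captures some text, `\1` only succeeds where that same text appears again.
`re.fullmatch` is like wrapping the pattern in `^…$` (in single-line mode).
Here the string isn't matched end-to-end, so the call returns None.

None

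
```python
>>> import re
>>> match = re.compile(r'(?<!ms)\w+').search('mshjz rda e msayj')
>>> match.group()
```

'mshjz'

The negative lookaround is zero-width — it rules out positions where the adjacent text would match, without consuming anything.
`re.search` tries every starting position until one works.
The match spans [0:5] → 'mshjz'.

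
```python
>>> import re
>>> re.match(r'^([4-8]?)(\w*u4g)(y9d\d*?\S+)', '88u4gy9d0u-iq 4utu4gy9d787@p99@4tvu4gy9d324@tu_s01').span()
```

(0, 13)

Pattern: anchored at the start of the string; then optionally a character in [4-8] (captured); then zero or more of a word character, then the literal 'u4g' (captured); then the literal 'y9d', then zero or more of a digit (lazy), then one or more of a non-whitespace character (captured).
`match` is anchored at position 0; if the pattern doesn't fit there, it returns None.
The match spans [0:13] → '88u4gy9d0u-iq'.
Captured: group 1 = '8', group 2 = '8u4g', group 3 = 'y9d0u-iq'.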